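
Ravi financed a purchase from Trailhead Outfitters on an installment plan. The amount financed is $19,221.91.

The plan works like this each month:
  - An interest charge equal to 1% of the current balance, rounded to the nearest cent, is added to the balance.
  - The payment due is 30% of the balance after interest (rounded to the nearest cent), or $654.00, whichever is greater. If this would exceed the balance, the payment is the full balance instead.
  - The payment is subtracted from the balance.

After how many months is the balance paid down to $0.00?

10

Month 1: opening $19,221.91; interest $192.22 → $19,414.13; payment $5,824.24; balance $13,589.89
Month 2: opening $13,589.89; interest $135.90 → $13,725.79; payment $4,117.74; balance $9,608.05
Month 3: opening $9,608.05; interest $96.08 → $9,704.13; payment $2,911.24; balance $6,792.89
Month 4: opening $6,792.89; interest $67.93 → $6,860.82; payment $2,058.25; balance $4,802.57
Month 5: opening $4,802.57; interest $48.03 → $4,850.60; payment $1,455.18; balance $3,395.42
Month 6: opening $3,395.42; interest $33.95 → $3,429.37; payment $1,028.81; balance $2,400.56
Month 7: opening $2,400.56; interest $24.01 → $2,424.57; payment $727.37; balance $1,697.20
Month 8: opening $1,697.20; interest $16.97 → $1,714.17; payment $654.00; balance $1,060.17
Month 9: opening $1,060.17; interest $10.60 → $1,070.77; payment $654.00; balance $416.77
Month 10: opening $416.77; interest $4.17 → $420.94; payment $420.94; balance $0.00
Balance reaches $0.00 in month 10.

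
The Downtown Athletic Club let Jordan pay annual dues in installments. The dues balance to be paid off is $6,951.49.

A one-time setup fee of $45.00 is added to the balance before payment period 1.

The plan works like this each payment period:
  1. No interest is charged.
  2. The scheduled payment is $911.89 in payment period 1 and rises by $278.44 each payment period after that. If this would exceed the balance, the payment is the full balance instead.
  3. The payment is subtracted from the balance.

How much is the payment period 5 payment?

$1,678.29

# | Opening | Payment | End bal
1 | $6,996.49 | $911.89 | $6,084.60
2 | $6,084.60 | $1,190.33 | $4,894.27
3 | $4,894.27 | $1,468.77 | $3,425.50
4 | $3,425.50 | $1,747.21 | $1,678.29
5 | $1,678.29 | $1,678.29 | $0.00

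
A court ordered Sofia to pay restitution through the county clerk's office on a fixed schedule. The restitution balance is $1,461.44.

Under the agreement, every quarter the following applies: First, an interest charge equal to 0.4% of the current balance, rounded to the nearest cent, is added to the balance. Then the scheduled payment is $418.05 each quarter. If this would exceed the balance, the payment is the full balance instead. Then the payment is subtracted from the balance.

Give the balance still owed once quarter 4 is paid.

# | Opening | Interest | Payment | End bal
1 | $1,461.44 | $5.85 | $418.05 | $1,049.24
2 | $1,049.24 | $4.20 | $418.05 | $635.39
3 | $635.39 | $2.54 | $418.05 | $219.88
4 | $219.88 | $0.88 | $220.76 | $0.00

$0.00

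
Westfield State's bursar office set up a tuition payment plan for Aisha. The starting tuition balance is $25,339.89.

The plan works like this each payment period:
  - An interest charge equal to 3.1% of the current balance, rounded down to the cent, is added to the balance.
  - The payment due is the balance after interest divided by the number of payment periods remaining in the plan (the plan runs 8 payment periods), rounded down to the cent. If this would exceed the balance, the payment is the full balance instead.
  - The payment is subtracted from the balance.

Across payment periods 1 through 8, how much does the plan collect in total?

# | Opening | Interest | Payment | End bal
1 | $25,339.89 | $785.53 | $3,265.67 | $22,859.75
2 | $22,859.75 | $708.65 | $3,366.91 | $20,201.49
3 | $20,201.49 | $626.24 | $3,471.28 | $17,356.45
4 | $17,356.45 | $538.04 | $3,578.89 | $14,315.60
5 | $14,315.60 | $443.78 | $3,689.84 | $11,069.54
6 | $11,069.54 | $343.15 | $3,804.23 | $7,608.46
7 | $7,608.46 | $235.86 | $3,922.16 | $3,922.16
8 | $3,922.16 | $121.58 | $4,043.74 | $0.00
Total paid: $29,142.72

$29,142.72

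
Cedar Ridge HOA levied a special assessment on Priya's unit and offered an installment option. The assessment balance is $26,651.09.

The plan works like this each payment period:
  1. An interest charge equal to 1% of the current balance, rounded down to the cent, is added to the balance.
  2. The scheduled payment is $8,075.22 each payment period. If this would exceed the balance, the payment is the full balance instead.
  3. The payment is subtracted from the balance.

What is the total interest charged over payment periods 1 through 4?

Payment period 1: opening $26,651.09; interest $266.51 → $26,917.60; payment $8,075.22; balance $18,842.38
Payment period 2: opening $18,842.38; interest $188.42 → $19,030.80; payment $8,075.22; balance $10,955.58
Payment period 3: opening $10,955.58; interest $109.55 → $11,065.13; payment $8,075.22; balance $2,989.91
Payment period 4: opening $2,989.91; interest $29.89 → $3,019.80; payment $3,019.80; balance $0.00
Total interest: $266.51 + $188.42 + $109.55 + $29.89 = $594.37

$594.37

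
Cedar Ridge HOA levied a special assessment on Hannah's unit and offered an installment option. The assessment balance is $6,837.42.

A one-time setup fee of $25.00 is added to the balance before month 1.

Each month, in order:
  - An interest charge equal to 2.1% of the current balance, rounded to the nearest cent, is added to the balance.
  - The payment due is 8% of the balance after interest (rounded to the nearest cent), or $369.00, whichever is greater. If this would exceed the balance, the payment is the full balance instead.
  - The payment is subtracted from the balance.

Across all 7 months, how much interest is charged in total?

Month 1: opening $6,862.42; interest $144.11 → $7,006.53; payment $560.52; balance $6,446.01
Month 2: opening $6,446.01; interest $135.37 → $6,581.38; payment $526.51; balance $6,054.87
Month 3: opening $6,054.87; interest $127.15 → $6,182.02; payment $494.56; balance $5,687.46
Month 4: opening $5,687.46; interest $119.44 → $5,806.90; payment $464.55; balance $5,342.35
Month 5: opening $5,342.35; interest $112.19 → $5,454.54; payment $436.36; balance $5,018.18
Month 6: opening $5,018.18; interest $105.38 → $5,123.56; payment $409.88; balance $4,713.68
Month 7: opening $4,713.68; interest $98.99 → $4,812.67; payment $385.01; balance $4,427.66
Total interest: $144.11 + $135.37 + $127.15 + $119.44 + $112.19 + $105.38 + $98.99 = $842.63

$842.63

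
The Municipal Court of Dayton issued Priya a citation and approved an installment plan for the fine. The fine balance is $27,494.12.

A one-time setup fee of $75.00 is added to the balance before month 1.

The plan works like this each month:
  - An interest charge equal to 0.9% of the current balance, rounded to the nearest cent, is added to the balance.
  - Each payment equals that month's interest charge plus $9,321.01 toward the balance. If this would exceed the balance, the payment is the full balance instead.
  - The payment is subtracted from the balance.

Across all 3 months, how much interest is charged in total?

Month 1: $27,569.12 +$248.12 interest = $27,817.24; pay $9,569.13 → $18,248.11
Month 2: $18,248.11 +$164.23 interest = $18,412.34; pay $9,485.24 → $8,927.10
Month 3: $8,927.10 +$80.34 interest = $9,007.44; pay $9,007.44 → $0.00
Total interest: $248.12 + $164.23 + $80.34 = $492.69

$492.69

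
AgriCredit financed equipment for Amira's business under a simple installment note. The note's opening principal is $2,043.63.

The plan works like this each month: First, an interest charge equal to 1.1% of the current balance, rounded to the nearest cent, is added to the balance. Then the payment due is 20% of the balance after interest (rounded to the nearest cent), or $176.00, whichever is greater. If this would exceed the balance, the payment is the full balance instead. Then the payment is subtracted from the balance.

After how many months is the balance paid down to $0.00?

Month 1: $2,043.63 +$22.48 interest = $2,066.11; pay $413.22 → $1,652.89
Month 2: $1,652.89 +$18.18 interest = $1,671.07; pay $334.21 → $1,336.86
Month 3: $1,336.86 +$14.71 interest = $1,351.57; pay $270.31 → $1,081.26
Month 4: $1,081.26 +$11.89 interest = $1,093.15; pay $218.63 → $874.52
Month 5: $874.52 +$9.62 interest = $884.14; pay $176.83 → $707.31
Month 6: $707.31 +$7.78 interest = $715.09; pay $176.00 → $539.09
Month 7: $539.09 +$5.93 interest = $545.02; pay $176.00 → $369.02
Month 8: $369.02 +$4.06 interest = $373.08; pay $176.00 → $197.08
Month 9: $197.08 +$2.17 interest = $199.25; pay $176.00 → $23.25
Month 10: $23.25 +$0.26 interest = $23.51; pay $23.51 → $0.00
Balance reaches $0.00 in month 10.

10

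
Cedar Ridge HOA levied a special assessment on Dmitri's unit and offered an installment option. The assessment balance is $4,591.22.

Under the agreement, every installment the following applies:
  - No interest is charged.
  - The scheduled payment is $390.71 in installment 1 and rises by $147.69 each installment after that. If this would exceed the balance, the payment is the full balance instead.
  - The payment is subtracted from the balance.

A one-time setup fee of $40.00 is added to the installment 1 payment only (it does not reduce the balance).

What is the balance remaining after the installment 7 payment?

Installment 1: $4,591.22 − $390.71 (+ $40.00 fee) → $4,200.51
Installment 2: $4,200.51 − $538.40 → $3,662.11
Installment 3: $3,662.11 − $686.09 → $2,976.02
Installment 4: $2,976.02 − $833.78 → $2,142.24
Installment 5: $2,142.24 − $981.47 → $1,160.77
Installment 6: $1,160.77 − $1,129.16 → $31.61
Installment 7: $31.61 − $31.61 → $0.00

$0.00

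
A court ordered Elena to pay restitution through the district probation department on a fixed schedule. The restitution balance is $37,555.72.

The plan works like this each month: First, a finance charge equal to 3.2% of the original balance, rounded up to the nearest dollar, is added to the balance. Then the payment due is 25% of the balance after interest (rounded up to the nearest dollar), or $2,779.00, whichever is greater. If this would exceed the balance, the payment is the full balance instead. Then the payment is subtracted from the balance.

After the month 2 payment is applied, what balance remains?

$22,701.72

Month 1: $37,555.72 +$1,202.00 interest = $38,757.72; pay $9,690.00 → $29,067.72
Month 2: $29,067.72 +$1,202.00 interest = $30,269.72; pay $7,568.00 → $22,701.72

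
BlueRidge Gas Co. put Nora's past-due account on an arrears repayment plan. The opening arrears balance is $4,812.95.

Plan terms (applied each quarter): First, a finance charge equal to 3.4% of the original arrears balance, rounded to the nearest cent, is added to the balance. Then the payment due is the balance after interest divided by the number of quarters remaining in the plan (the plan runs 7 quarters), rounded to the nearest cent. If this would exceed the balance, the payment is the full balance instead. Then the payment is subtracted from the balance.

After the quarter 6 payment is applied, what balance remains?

$948.22

Quarter 1: $4,812.95 +$163.64 interest = $4,976.59; pay $710.94 → $4,265.65
Quarter 2: $4,265.65 +$163.64 interest = $4,429.29; pay $738.22 → $3,691.07
Quarter 3: $3,691.07 +$163.64 interest = $3,854.71; pay $770.94 → $3,083.77
Quarter 4: $3,083.77 +$163.64 interest = $3,247.41; pay $811.85 → $2,435.56
Quarter 5: $2,435.56 +$163.64 interest = $2,599.20; pay $866.40 → $1,732.80
Quarter 6: $1,732.80 +$163.64 interest = $1,896.44; pay $948.22 → $948.22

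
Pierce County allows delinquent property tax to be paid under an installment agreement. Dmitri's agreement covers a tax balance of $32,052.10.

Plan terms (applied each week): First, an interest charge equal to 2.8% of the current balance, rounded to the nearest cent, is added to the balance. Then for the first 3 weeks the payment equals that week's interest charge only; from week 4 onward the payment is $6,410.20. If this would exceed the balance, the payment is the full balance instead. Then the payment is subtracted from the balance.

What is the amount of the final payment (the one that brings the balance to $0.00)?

# | Opening | Interest | Payment | End bal
1 | $32,052.10 | $897.46 | $897.46 | $32,052.10
2 | $32,052.10 | $897.46 | $897.46 | $32,052.10
3 | $32,052.10 | $897.46 | $897.46 | $32,052.10
4 | $32,052.10 | $897.46 | $6,410.20 | $26,539.36
5 | $26,539.36 | $743.10 | $6,410.20 | $20,872.26
6 | $20,872.26 | $584.42 | $6,410.20 | $15,046.48
7 | $15,046.48 | $421.30 | $6,410.20 | $9,057.58
8 | $9,057.58 | $253.61 | $6,410.20 | $2,900.99
9 | $2,900.99 | $81.23 | $2,982.22 | $0.00

$2,982.22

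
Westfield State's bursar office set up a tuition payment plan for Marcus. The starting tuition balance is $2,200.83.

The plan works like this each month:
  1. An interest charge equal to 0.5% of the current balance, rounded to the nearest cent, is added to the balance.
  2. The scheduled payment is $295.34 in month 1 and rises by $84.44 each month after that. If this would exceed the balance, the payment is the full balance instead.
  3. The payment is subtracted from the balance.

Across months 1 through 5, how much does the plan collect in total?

$2,237.32

Month 1: opening $2,200.83; interest $11.00 → $2,211.83; payment $295.34; balance $1,916.49
Month 2: opening $1,916.49; interest $9.58 → $1,926.07; payment $379.78; balance $1,546.29
Month 3: opening $1,546.29; interest $7.73 → $1,554.02; payment $464.22; balance $1,089.80
Month 4: opening $1,089.80; interest $5.45 → $1,095.25; payment $548.66; balance $546.59
Month 5: opening $546.59; interest $2.73 → $549.32; payment $549.32; balance $0.00
Total paid: $2,237.32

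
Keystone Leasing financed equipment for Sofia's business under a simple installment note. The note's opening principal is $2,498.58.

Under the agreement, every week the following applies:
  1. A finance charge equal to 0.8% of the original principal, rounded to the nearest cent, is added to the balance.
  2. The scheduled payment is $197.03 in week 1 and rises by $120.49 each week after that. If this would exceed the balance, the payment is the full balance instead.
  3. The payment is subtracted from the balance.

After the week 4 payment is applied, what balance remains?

Week 1: $2,498.58 +$19.99 interest = $2,518.57; pay $197.03 → $2,321.54
Week 2: $2,321.54 +$19.99 interest = $2,341.53; pay $317.52 → $2,024.01
Week 3: $2,024.01 +$19.99 interest = $2,044.00; pay $438.01 → $1,605.99
Week 4: $1,605.99 +$19.99 interest = $1,625.98; pay $558.50 → $1,067.48

$1,067.48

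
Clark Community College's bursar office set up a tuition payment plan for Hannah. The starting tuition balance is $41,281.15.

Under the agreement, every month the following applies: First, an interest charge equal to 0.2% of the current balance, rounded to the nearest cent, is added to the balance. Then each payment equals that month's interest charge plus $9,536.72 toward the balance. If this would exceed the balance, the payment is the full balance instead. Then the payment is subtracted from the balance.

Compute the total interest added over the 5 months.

$222.08

# | Opening | Interest | Payment | End bal
1 | $41,281.15 | $82.56 | $9,619.28 | $31,744.43
2 | $31,744.43 | $63.49 | $9,600.21 | $22,207.71
3 | $22,207.71 | $44.42 | $9,581.14 | $12,670.99
4 | $12,670.99 | $25.34 | $9,562.06 | $3,134.27
5 | $3,134.27 | $6.27 | $3,140.54 | $0.00
Total interest: $82.56 + $63.49 + $44.42 + $25.34 + $6.27 = $222.08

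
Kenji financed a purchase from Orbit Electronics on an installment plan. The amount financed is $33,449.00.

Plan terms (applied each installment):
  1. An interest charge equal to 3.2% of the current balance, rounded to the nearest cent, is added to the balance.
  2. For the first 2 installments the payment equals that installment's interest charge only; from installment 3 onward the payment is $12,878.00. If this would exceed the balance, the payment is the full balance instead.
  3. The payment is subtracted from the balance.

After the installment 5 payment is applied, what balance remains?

$0.00

Installment 1: opening $33,449.00; interest $1,070.37 → $34,519.37; payment $1,070.37; balance $33,449.00
Installment 2: opening $33,449.00; interest $1,070.37 → $34,519.37; payment $1,070.37; balance $33,449.00
Installment 3: opening $33,449.00; interest $1,070.37 → $34,519.37; payment $12,878.00; balance $21,641.37
Installment 4: opening $21,641.37; interest $692.52 → $22,333.89; payment $12,878.00; balance $9,455.89
Installment 5: opening $9,455.89; interest $302.59 → $9,758.48; payment $9,758.48; balance $0.00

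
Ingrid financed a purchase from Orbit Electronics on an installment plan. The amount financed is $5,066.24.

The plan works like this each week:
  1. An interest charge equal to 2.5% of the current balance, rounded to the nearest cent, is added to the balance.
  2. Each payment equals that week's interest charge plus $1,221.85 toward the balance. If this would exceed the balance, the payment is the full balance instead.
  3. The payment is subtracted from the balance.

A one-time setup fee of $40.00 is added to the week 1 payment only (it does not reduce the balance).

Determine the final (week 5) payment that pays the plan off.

$183.31

Week 1: $5,066.24 +$126.66 interest = $5,192.90; pay $1,348.51 (+ $40.00 fee) → $3,844.39
Week 2: $3,844.39 +$96.11 interest = $3,940.50; pay $1,317.96 → $2,622.54
Week 3: $2,622.54 +$65.56 interest = $2,688.10; pay $1,287.41 → $1,400.69
Week 4: $1,400.69 +$35.02 interest = $1,435.71; pay $1,256.87 → $178.84
Week 5: $178.84 +$4.47 interest = $183.31; pay $183.31 → $0.00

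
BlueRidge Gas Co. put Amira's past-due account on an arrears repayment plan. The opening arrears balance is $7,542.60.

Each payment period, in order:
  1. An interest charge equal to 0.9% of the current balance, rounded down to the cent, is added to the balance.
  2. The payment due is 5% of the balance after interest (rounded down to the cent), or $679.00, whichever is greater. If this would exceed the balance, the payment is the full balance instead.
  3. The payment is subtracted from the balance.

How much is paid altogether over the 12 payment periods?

$7,983.04

Payment period 1: opening $7,542.60; interest $67.88 → $7,610.48; payment $679.00; balance $6,931.48
Payment period 2: opening $6,931.48; interest $62.38 → $6,993.86; payment $679.00; balance $6,314.86
Payment period 3: opening $6,314.86; interest $56.83 → $6,371.69; payment $679.00; balance $5,692.69
Payment period 4: opening $5,692.69; interest $51.23 → $5,743.92; payment $679.00; balance $5,064.92
Payment period 5: opening $5,064.92; interest $45.58 → $5,110.50; payment $679.00; balance $4,431.50
Payment period 6: opening $4,431.50; interest $39.88 → $4,471.38; payment $679.00; balance $3,792.38
Payment period 7: opening $3,792.38; interest $34.13 → $3,826.51; payment $679.00; balance $3,147.51
Payment period 8: opening $3,147.51; interest $28.32 → $3,175.83; payment $679.00; balance $2,496.83
Payment period 9: opening $2,496.83; interest $22.47 → $2,519.30; payment $679.00; balance $1,840.30
Payment period 10: opening $1,840.30; interest $16.56 → $1,856.86; payment $679.00; balance $1,177.86
Payment period 11: opening $1,177.86; interest $10.60 → $1,188.46; payment $679.00; balance $509.46
Payment period 12: opening $509.46; interest $4.58 → $514.04; payment $514.04; balance $0.00
Total paid: $7,983.04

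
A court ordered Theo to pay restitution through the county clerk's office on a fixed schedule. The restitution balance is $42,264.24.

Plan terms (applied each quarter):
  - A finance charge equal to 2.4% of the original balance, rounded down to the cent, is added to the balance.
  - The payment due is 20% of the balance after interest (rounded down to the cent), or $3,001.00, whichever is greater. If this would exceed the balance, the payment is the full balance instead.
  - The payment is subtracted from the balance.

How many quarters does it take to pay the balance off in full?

14

Quarter 1: $42,264.24 +$1,014.34 interest = $43,278.58; pay $8,655.71 → $34,622.87
Quarter 2: $34,622.87 +$1,014.34 interest = $35,637.21; pay $7,127.44 → $28,509.77
Quarter 3: $28,509.77 +$1,014.34 interest = $29,524.11; pay $5,904.82 → $23,619.29
Quarter 4: $23,619.29 +$1,014.34 interest = $24,633.63; pay $4,926.72 → $19,706.91
Quarter 5: $19,706.91 +$1,014.34 interest = $20,721.25; pay $4,144.25 → $16,577.00
Quarter 6: $16,577.00 +$1,014.34 interest = $17,591.34; pay $3,518.26 → $14,073.08
Quarter 7: $14,073.08 +$1,014.34 interest = $15,087.42; pay $3,017.48 → $12,069.94
Quarter 8: $12,069.94 +$1,014.34 interest = $13,084.28; pay $3,001.00 → $10,083.28
Quarter 9: $10,083.28 +$1,014.34 interest = $11,097.62; pay $3,001.00 → $8,096.62
Quarter 10: $8,096.62 +$1,014.34 interest = $9,110.96; pay $3,001.00 → $6,109.96
Quarter 11: $6,109.96 +$1,014.34 interest = $7,124.30; pay $3,001.00 → $4,123.30
Quarter 12: $4,123.30 +$1,014.34 interest = $5,137.64; pay $3,001.00 → $2,136.64
Quarter 13: $2,136.64 +$1,014.34 interest = $3,150.98; pay $3,001.00 → $149.98
Quarter 14: $149.98 +$1,014.34 interest = $1,164.32; pay $1,164.32 → $0.00
Balance reaches $0.00 in quarter 14.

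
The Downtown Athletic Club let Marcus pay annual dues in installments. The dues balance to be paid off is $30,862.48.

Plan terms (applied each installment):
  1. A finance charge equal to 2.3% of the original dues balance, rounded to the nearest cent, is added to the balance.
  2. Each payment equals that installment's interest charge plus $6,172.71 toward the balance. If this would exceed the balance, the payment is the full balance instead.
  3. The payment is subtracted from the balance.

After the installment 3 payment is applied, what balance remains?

$12,344.35

# | Opening | Interest | Payment | End bal
1 | $30,862.48 | $709.84 | $6,882.55 | $24,689.77
2 | $24,689.77 | $709.84 | $6,882.55 | $18,517.06
3 | $18,517.06 | $709.84 | $6,882.55 | $12,344.35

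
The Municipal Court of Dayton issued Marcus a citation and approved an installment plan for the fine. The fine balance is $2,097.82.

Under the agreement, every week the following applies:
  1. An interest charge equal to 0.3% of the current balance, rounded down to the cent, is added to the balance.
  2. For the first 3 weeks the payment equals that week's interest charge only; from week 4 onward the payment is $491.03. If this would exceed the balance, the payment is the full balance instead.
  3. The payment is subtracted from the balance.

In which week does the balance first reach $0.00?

Week 1: $2,097.82 +$6.29 interest = $2,104.11; pay $6.29 → $2,097.82
Week 2: $2,097.82 +$6.29 interest = $2,104.11; pay $6.29 → $2,097.82
Week 3: $2,097.82 +$6.29 interest = $2,104.11; pay $6.29 → $2,097.82
Week 4: $2,097.82 +$6.29 interest = $2,104.11; pay $491.03 → $1,613.08
Week 5: $1,613.08 +$4.83 interest = $1,617.91; pay $491.03 → $1,126.88
Week 6: $1,126.88 +$3.38 interest = $1,130.26; pay $491.03 → $639.23
Week 7: $639.23 +$1.91 interest = $641.14; pay $491.03 → $150.11
Week 8: $150.11 +$0.45 interest = $150.56; pay $150.56 → $0.00
Balance reaches $0.00 in week 8.

8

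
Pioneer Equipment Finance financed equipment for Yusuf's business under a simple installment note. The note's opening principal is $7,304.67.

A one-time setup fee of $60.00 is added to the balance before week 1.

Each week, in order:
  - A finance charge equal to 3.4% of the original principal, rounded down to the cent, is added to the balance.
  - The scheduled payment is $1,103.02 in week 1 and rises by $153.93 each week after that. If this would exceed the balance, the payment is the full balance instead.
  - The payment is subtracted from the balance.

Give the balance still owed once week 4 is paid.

$3,022.41

Week 1: opening $7,364.67; interest $248.35 → $7,613.02; payment $1,103.02; balance $6,510.00
Week 2: opening $6,510.00; interest $248.35 → $6,758.35; payment $1,256.95; balance $5,501.40
Week 3: opening $5,501.40; interest $248.35 → $5,749.75; payment $1,410.88; balance $4,338.87
Week 4: opening $4,338.87; interest $248.35 → $4,587.22; payment $1,564.81; balance $3,022.41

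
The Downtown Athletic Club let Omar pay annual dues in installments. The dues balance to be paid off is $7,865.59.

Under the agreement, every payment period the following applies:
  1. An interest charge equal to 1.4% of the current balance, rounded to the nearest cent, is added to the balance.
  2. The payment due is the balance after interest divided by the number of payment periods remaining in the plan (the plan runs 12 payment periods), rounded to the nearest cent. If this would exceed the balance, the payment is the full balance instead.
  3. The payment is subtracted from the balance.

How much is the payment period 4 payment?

$692.95

Payment period 1: opening $7,865.59; interest $110.12 → $7,975.71; payment $664.64; balance $7,311.07
Payment period 2: opening $7,311.07; interest $102.35 → $7,413.42; payment $673.95; balance $6,739.47
Payment period 3: opening $6,739.47; interest $94.35 → $6,833.82; payment $683.38; balance $6,150.44
Payment period 4: opening $6,150.44; interest $86.11 → $6,236.55; payment $692.95; balance $5,543.60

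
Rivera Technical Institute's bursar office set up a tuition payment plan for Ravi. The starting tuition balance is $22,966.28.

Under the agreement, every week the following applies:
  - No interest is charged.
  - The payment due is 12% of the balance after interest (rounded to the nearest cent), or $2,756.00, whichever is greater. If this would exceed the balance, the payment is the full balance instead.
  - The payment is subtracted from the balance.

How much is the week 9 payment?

$918.28

Week 1: opening $22,966.28; payment $2,756.00; balance $20,210.28
Week 2: opening $20,210.28; payment $2,756.00; balance $17,454.28
Week 3: opening $17,454.28; payment $2,756.00; balance $14,698.28
Week 4: opening $14,698.28; payment $2,756.00; balance $11,942.28
Week 5: opening $11,942.28; payment $2,756.00; balance $9,186.28
Week 6: opening $9,186.28; payment $2,756.00; balance $6,430.28
Week 7: opening $6,430.28; payment $2,756.00; balance $3,674.28
Week 8: opening $3,674.28; payment $2,756.00; balance $918.28
Week 9: opening $918.28; payment $918.28; balance $0.00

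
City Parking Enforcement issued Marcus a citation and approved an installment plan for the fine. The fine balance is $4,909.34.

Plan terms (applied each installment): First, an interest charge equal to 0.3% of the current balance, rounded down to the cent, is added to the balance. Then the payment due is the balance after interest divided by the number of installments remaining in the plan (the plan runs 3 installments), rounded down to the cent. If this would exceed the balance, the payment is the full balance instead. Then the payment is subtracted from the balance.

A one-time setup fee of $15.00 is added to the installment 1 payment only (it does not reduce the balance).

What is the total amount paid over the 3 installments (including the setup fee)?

$4,953.83

Installment 1: $4,909.34 +$14.72 interest = $4,924.06; pay $1,641.35 (+ $15.00 fee) → $3,282.71
Installment 2: $3,282.71 +$9.84 interest = $3,292.55; pay $1,646.27 → $1,646.28
Installment 3: $1,646.28 +$4.93 interest = $1,651.21; pay $1,651.21 → $0.00
Total paid: $4,953.83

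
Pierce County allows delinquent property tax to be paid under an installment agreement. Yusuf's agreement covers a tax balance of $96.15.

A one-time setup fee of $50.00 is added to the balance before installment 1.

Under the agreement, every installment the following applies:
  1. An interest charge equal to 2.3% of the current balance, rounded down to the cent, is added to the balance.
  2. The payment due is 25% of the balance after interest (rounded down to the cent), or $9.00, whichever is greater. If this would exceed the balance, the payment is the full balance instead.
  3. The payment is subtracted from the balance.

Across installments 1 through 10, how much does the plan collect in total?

$159.16

# | Opening | Interest | Payment | End bal
1 | $146.15 | $3.36 | $37.37 | $112.14
2 | $112.14 | $2.57 | $28.67 | $86.04
3 | $86.04 | $1.97 | $22.00 | $66.01
4 | $66.01 | $1.51 | $16.88 | $50.64
5 | $50.64 | $1.16 | $12.95 | $38.85
6 | $38.85 | $0.89 | $9.93 | $29.81
7 | $29.81 | $0.68 | $9.00 | $21.49
8 | $21.49 | $0.49 | $9.00 | $12.98
9 | $12.98 | $0.29 | $9.00 | $4.27
10 | $4.27 | $0.09 | $4.36 | $0.00
Total paid: $159.16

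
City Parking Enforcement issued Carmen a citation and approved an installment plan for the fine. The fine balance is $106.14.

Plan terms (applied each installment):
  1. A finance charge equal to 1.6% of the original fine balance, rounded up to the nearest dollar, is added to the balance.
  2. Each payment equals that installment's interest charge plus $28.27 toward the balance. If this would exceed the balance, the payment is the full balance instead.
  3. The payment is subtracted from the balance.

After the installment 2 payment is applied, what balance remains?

$49.60

Installment 1: opening $106.14; interest $2.00 → $108.14; payment $30.27; balance $77.87
Installment 2: opening $77.87; interest $2.00 → $79.87; payment $30.27; balance $49.60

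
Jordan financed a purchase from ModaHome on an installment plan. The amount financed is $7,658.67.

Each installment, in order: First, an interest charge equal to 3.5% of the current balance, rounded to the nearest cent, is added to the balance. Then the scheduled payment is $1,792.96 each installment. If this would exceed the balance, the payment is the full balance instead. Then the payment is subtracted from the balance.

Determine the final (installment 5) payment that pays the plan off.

# | Opening | Interest | Payment | End bal
1 | $7,658.67 | $268.05 | $1,792.96 | $6,133.76
2 | $6,133.76 | $214.68 | $1,792.96 | $4,555.48
3 | $4,555.48 | $159.44 | $1,792.96 | $2,921.96
4 | $2,921.96 | $102.27 | $1,792.96 | $1,231.27
5 | $1,231.27 | $43.09 | $1,274.36 | $0.00

$1,274.36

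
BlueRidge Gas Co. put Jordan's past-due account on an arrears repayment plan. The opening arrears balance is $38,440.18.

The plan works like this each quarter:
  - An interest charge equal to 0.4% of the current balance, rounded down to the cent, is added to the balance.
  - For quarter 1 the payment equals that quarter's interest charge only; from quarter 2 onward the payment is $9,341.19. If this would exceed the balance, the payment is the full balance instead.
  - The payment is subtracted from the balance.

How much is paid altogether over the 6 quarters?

# | Opening | Interest | Payment | End bal
1 | $38,440.18 | $153.76 | $153.76 | $38,440.18
2 | $38,440.18 | $153.76 | $9,341.19 | $29,252.75
3 | $29,252.75 | $117.01 | $9,341.19 | $20,028.57
4 | $20,028.57 | $80.11 | $9,341.19 | $10,767.49
5 | $10,767.49 | $43.06 | $9,341.19 | $1,469.36
6 | $1,469.36 | $5.87 | $1,475.23 | $0.00
Total paid: $38,993.75

$38,993.75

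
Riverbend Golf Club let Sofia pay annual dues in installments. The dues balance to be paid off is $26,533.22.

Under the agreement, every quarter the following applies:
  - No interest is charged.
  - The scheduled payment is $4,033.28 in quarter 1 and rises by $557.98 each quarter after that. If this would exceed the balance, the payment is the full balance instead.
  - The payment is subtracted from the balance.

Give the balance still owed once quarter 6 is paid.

# | Opening | Payment | End bal
1 | $26,533.22 | $4,033.28 | $22,499.94
2 | $22,499.94 | $4,591.26 | $17,908.68
3 | $17,908.68 | $5,149.24 | $12,759.44
4 | $12,759.44 | $5,707.22 | $7,052.22
5 | $7,052.22 | $6,265.20 | $787.02
6 | $787.02 | $787.02 | $0.00

$0.00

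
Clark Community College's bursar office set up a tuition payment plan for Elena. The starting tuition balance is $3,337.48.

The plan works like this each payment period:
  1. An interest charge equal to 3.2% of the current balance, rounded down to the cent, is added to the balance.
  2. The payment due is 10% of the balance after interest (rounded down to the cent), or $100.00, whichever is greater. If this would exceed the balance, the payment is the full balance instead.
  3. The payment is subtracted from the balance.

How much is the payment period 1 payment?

Payment period 1: opening $3,337.48; interest $106.79 → $3,444.27; payment $344.42; balance $3,099.85

$344.42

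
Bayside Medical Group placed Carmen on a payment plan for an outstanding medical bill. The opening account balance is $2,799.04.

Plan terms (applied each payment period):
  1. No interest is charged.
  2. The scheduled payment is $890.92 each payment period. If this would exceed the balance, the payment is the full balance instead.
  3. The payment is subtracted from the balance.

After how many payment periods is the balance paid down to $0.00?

4

Payment period 1: $2,799.04 − $890.92 → $1,908.12
Payment period 2: $1,908.12 − $890.92 → $1,017.20
Payment period 3: $1,017.20 − $890.92 → $126.28
Payment period 4: $126.28 − $126.28 → $0.00
Balance reaches $0.00 in payment period 4.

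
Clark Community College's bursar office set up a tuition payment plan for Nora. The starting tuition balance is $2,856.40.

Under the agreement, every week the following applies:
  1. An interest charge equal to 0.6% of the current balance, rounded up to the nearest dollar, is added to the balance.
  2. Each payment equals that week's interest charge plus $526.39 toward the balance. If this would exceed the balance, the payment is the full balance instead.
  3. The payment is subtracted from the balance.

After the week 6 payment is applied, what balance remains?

Week 1: opening $2,856.40; interest $18.00 → $2,874.40; payment $544.39; balance $2,330.01
Week 2: opening $2,330.01; interest $14.00 → $2,344.01; payment $540.39; balance $1,803.62
Week 3: opening $1,803.62; interest $11.00 → $1,814.62; payment $537.39; balance $1,277.23
Week 4: opening $1,277.23; interest $8.00 → $1,285.23; payment $534.39; balance $750.84
Week 5: opening $750.84; interest $5.00 → $755.84; payment $531.39; balance $224.45
Week 6: opening $224.45; interest $2.00 → $226.45; payment $226.45; balance $0.00

$0.00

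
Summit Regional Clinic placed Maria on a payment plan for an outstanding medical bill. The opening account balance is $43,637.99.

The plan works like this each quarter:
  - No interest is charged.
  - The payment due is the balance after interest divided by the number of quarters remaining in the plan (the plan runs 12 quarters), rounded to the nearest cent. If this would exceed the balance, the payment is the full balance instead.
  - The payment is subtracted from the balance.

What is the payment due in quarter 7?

Quarter 1: opening $43,637.99; payment $3,636.50; balance $40,001.49
Quarter 2: opening $40,001.49; payment $3,636.50; balance $36,364.99
Quarter 3: opening $36,364.99; payment $3,636.50; balance $32,728.49
Quarter 4: opening $32,728.49; payment $3,636.50; balance $29,091.99
Quarter 5: opening $29,091.99; payment $3,636.50; balance $25,455.49
Quarter 6: opening $25,455.49; payment $3,636.50; balance $21,818.99
Quarter 7: opening $21,818.99; payment $3,636.50; balance $18,182.49

$3,636.50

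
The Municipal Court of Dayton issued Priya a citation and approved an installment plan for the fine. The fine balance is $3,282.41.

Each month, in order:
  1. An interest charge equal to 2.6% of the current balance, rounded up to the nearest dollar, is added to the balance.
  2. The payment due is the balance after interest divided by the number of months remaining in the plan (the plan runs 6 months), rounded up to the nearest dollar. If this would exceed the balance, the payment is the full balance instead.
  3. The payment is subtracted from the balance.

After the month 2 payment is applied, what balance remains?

# | Opening | Interest | Payment | End bal
1 | $3,282.41 | $86.00 | $562.00 | $2,806.41
2 | $2,806.41 | $73.00 | $576.00 | $2,303.41

$2,303.41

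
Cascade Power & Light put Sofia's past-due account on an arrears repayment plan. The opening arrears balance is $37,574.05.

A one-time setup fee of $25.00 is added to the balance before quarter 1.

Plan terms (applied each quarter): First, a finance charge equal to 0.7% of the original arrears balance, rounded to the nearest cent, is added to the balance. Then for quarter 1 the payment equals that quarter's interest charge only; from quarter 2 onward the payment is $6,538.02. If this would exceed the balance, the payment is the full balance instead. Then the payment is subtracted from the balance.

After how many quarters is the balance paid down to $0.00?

7

Quarter 1: opening $37,599.05; interest $263.02 → $37,862.07; payment $263.02; balance $37,599.05
Quarter 2: opening $37,599.05; interest $263.02 → $37,862.07; payment $6,538.02; balance $31,324.05
Quarter 3: opening $31,324.05; interest $263.02 → $31,587.07; payment $6,538.02; balance $25,049.05
Quarter 4: opening $25,049.05; interest $263.02 → $25,312.07; payment $6,538.02; balance $18,774.05
Quarter 5: opening $18,774.05; interest $263.02 → $19,037.07; payment $6,538.02; balance $12,499.05
Quarter 6: opening $12,499.05; interest $263.02 → $12,762.07; payment $6,538.02; balance $6,224.05
Quarter 7: opening $6,224.05; interest $263.02 → $6,487.07; payment $6,487.07; balance $0.00
Balance reaches $0.00 in quarter 7.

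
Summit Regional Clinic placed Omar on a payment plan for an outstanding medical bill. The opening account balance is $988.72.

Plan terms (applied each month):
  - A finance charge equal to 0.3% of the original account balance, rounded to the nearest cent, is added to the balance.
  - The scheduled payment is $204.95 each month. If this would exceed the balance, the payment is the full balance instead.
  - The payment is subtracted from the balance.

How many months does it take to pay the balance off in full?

5

Month 1: opening $988.72; interest $2.97 → $991.69; payment $204.95; balance $786.74
Month 2: opening $786.74; interest $2.97 → $789.71; payment $204.95; balance $584.76
Month 3: opening $584.76; interest $2.97 → $587.73; payment $204.95; balance $382.78
Month 4: opening $382.78; interest $2.97 → $385.75; payment $204.95; balance $180.80
Month 5: opening $180.80; interest $2.97 → $183.77; payment $183.77; balance $0.00
Balance reaches $0.00 in month 5.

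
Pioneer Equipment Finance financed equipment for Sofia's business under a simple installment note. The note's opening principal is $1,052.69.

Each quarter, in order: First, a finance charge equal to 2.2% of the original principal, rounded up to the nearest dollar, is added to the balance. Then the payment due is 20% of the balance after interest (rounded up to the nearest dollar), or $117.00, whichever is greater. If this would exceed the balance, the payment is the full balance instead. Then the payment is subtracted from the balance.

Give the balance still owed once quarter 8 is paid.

Quarter 1: opening $1,052.69; interest $24.00 → $1,076.69; payment $216.00; balance $860.69
Quarter 2: opening $860.69; interest $24.00 → $884.69; payment $177.00; balance $707.69
Quarter 3: opening $707.69; interest $24.00 → $731.69; payment $147.00; balance $584.69
Quarter 4: opening $584.69; interest $24.00 → $608.69; payment $122.00; balance $486.69
Quarter 5: opening $486.69; interest $24.00 → $510.69; payment $117.00; balance $393.69
Quarter 6: opening $393.69; interest $24.00 → $417.69; payment $117.00; balance $300.69
Quarter 7: opening $300.69; interest $24.00 → $324.69; payment $117.00; balance $207.69
Quarter 8: opening $207.69; interest $24.00 → $231.69; payment $117.00; balance $114.69

$114.69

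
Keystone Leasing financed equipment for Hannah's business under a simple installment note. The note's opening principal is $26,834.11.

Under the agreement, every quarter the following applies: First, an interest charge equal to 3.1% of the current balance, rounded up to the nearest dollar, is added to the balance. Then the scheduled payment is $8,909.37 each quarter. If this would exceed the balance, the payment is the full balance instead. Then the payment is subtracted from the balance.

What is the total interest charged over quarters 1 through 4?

Quarter 1: opening $26,834.11; interest $832.00 → $27,666.11; payment $8,909.37; balance $18,756.74
Quarter 2: opening $18,756.74; interest $582.00 → $19,338.74; payment $8,909.37; balance $10,429.37
Quarter 3: opening $10,429.37; interest $324.00 → $10,753.37; payment $8,909.37; balance $1,844.00
Quarter 4: opening $1,844.00; interest $58.00 → $1,902.00; payment $1,902.00; balance $0.00
Total interest: $832.00 + $582.00 + $324.00 + $58.00 = $1,796.00

$1,796.00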